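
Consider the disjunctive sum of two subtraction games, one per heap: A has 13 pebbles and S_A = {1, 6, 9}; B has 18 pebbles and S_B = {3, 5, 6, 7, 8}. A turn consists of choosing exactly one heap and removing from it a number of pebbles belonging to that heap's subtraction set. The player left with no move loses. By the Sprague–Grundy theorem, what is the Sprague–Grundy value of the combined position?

Heap A, S = {1, 6, 9}:
G(0) = 0
G(1) = mex{0} = 1
G(2) = mex{1} = 0
G(3) = mex{0} = 1
G(4) = mex{1} = 0
G(5) = mex{0} = 1
G(6) = mex{1,0} = 2
G(7) = mex{2,1} = 0
G(8) = mex{0,0} = 1
G(9) = mex{1,1,0} = 2
G(10) = mex{2,0,1} = 3
G(11) = mex{3,1,0} = 2
G(12) = mex{2,2,1} = 0
G(13) = mex{0,0,0} = 1
G_A(13) = 1.
Heap B, S = {3, 5, 6, 7, 8}:
G(0) = 0
G(1) = mex{} = 0
G(2) = mex{} = 0
G(3) = mex{0} = 1
G(4) = mex{0} = 1
G(5) = mex{0,0} = 1
G(6) = mex{1,0,0} = 2
G(7) = mex{1,0,0,0} = 2
G(8) = mex{1,1,0,0,0} = 2
G(9) = mex{2,1,1,0,0} = 3
G(10) = mex{2,1,1,1,0} = 3
G(11) = mex{2,2,1,1,1} = 0
G(12) = mex{3,2,2,1,1} = 0
G(13) = mex{3,2,2,2,1} = 0
G(14) = mex{0,3,2,2,2} = 1
G(15) = mex{0,3,3,2,2} = 1
G(16) = mex{0,0,3,3,2} = 1
G(17) = mex{1,0,0,3,3} = 2
G(18) = mex{1,0,0,0,3} = 2
G_B(18) = 2.
Combined Grundy value = 1 ⊕ 2 = 3.

3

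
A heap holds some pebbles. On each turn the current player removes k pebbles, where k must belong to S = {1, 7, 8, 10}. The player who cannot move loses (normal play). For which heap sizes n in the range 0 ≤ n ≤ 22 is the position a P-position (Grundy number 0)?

n :  0  1  2  3  4  5  6  7  8  9 10 11 12 13 14 15 16 17 18 19 20 21 22
G :  0  1  0  1  0  1  0  1  2  3  2  3  2  3  2  0  1  0  1  0  1  0  1
P-positions are exactly the n with G(n) = 0.

0, 2, 4, 6, 15, 17, 19, 21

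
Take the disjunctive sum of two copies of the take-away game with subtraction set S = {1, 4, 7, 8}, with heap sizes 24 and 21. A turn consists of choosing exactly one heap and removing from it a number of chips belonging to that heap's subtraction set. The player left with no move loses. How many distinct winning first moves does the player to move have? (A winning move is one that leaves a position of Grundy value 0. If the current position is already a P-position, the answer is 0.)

1

All heaps use S = {1, 4, 7, 8}:
n :  0  1  2  3  4  5  6  7  8  9 10 11 12 13 14 15 16 17 18 19 20 21 22 23 24
G :  0  1  0  1  2  0  1  2  3  2  3  0  1  3  0  1  0  1  2  3  2  4  3  2  3
Heap A: G(24) = 3.
Heap B: G(21) = 4.
Combined Grundy value = 3 ⊕ 4 = 7.
A winning move leaves total XOR = 0, i.e. changes one component's Grundy value g to g ⊕ X where X is the current total.
Heap A: need g' = 3⊕7 = 4. Options: 24−1→G=2, 24−4→G=2, 24−7→G=1, 24−8→G=0. Hits: 0.
Heap B: need g' = 4⊕7 = 3. Options: 21−1→G=2, 21−4→G=1, 21−7→G=0, 21−8→G=3. Hits: 1.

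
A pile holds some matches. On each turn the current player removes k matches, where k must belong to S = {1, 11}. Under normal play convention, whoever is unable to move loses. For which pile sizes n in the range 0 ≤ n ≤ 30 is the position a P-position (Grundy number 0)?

n :  0  1  2  3  4  5  6  7  8  9 10 11 12 13 14 15 16 17 18 19 20 21 22 23 24 25 26 27 28 29 30
G :  0  1  0  1  0  1  0  1  0  1  0  1  0  1  0  1  0  1  0  1  0  1  0  1  0  1  0  1  0  1  0
P-positions are exactly the n with G(n) = 0.

0, 2, 4, 6, 8, 10, 12, 14, 16, 18, 20, 22, 24, 26, 28, 30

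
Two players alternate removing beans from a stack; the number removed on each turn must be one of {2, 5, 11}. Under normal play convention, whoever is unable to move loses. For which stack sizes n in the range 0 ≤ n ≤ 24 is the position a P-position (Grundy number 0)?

0, 1, 4, 7, 8, 14, 17, 20, 21, 24

G(0) = 0
G(1) = mex{} = 0
G(2) = mex{0} = 1
G(3) = mex{0} = 1
G(4) = mex{1} = 0
G(5) = mex{1,0} = 2
G(6) = mex{0,0} = 1
G(7) = mex{2,1} = 0
G(8) = mex{1,1} = 0
G(9) = mex{0,0} = 1
G(10) = mex{0,2} = 1
G(11) = mex{1,1,0} = 2
G(12) = mex{1,0,0} = 2
G(13) = mex{2,0,1} = 3
G(14) = mex{2,1,1} = 0
G(15) = mex{3,1,0} = 2
G(16) = mex{0,2,2} = 1
G(17) = mex{2,2,1} = 0
G(18) = mex{1,3,0} = 2
G(19) = mex{0,0,0} = 1
G(20) = mex{2,2,1} = 0
G(21) = mex{1,1,1} = 0
G(22) = mex{0,0,2} = 1
G(23) = mex{0,2,2} = 1
G(24) = mex{1,1,3} = 0
P-positions are exactly the n with G(n) = 0.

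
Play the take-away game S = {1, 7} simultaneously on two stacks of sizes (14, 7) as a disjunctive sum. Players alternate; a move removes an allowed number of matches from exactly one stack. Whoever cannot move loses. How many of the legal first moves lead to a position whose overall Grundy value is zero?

All stacks use S = {1, 7}:
G(0) = 0
G(1) = mex{0} = 1
G(2) = mex{1} = 0
G(3) = mex{0} = 1
G(4) = mex{1} = 0
G(5) = mex{0} = 1
G(6) = mex{1} = 0
G(7) = mex{0,0} = 1
G(8) = mex{1,1} = 0
G(9) = mex{0,0} = 1
G(10) = mex{1,1} = 0
G(11) = mex{0,0} = 1
G(12) = mex{1,1} = 0
G(13) = mex{0,0} = 1
G(14) = mex{1,1} = 0
Stack A: G(14) = 0.
Stack B: G(7) = 1.
Combined Grundy value = 0 ⊕ 1 = 1.
A winning move leaves total XOR = 0, i.e. changes one component's Grundy value g to g ⊕ X where X is the current total.
Stack A: need g' = 0⊕1 = 1. Options: 14−1→G=1, 14−7→G=1. Hits: 2.
Stack B: need g' = 1⊕1 = 0. Options: 7−1→G=0, 7−7→G=0. Hits: 2.

4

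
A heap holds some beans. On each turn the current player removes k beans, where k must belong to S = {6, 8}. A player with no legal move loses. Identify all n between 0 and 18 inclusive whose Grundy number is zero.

G(0) = 0
G(1) = mex{} = 0
G(2) = mex{} = 0
G(3) = mex{} = 0
G(4) = mex{} = 0
G(5) = mex{} = 0
G(6) = mex{0} = 1
G(7) = mex{0} = 1
G(8) = mex{0,0} = 1
G(9) = mex{0,0} = 1
G(10) = mex{0,0} = 1
G(11) = mex{0,0} = 1
G(12) = mex{1,0} = 2
G(13) = mex{1,0} = 2
G(14) = mex{1,1} = 0
G(15) = mex{1,1} = 0
G(16) = mex{1,1} = 0
G(17) = mex{1,1} = 0
G(18) = mex{2,1} = 0
P-positions are exactly the n with G(n) = 0.

0, 1, 2, 3, 4, 5, 14, 15, 16, 17, 18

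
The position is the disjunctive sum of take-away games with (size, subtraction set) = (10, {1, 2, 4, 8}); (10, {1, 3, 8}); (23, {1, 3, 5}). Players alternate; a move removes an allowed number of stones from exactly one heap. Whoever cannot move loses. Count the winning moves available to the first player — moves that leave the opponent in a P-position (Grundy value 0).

Heap A, S = {1, 2, 4, 8}:
n :  0  1  2  3  4  5  6  7  8  9 10
G :  0  1  2  0  1  2  0  1  2  0  1
G_A(10) = 1.
Heap B, S = {1, 3, 8}:
n :  0  1  2  3  4  5  6  7  8  9 10
G :  0  1  0  1  0  1  0  1  2  3  2
G_B(10) = 2.
Heap C, S = {1, 3, 5}:
G(0) = 0
G(1) = mex{0} = 1
G(2) = mex{1} = 0
G(3) = mex{0,0} = 1
G(4) = mex{1,1} = 0
G(5) = mex{0,0,0} = 1
G(6) = mex{1,1,1} = 0
G(7) = mex{0,0,0} = 1
G(8) = mex{1,1,1} = 0
G(9) = mex{0,0,0} = 1
G(10) = mex{1,1,1} = 0
G(11) = mex{0,0,0} = 1
G(12) = mex{1,1,1} = 0
G(13) = mex{0,0,0} = 1
G(14) = mex{1,1,1} = 0
G(15) = mex{0,0,0} = 1
G(16) = mex{1,1,1} = 0
G(17) = mex{0,0,0} = 1
G(18) = mex{1,1,1} = 0
G(19) = mex{0,0,0} = 1
G(20) = mex{1,1,1} = 0
G(21) = mex{0,0,0} = 1
G(22) = mex{1,1,1} = 0
G(23) = mex{0,0,0} = 1
G_C(23) = 1.
Combined Grundy value = 1 ⊕ 2 ⊕ 1 = 2.
A winning move leaves total XOR = 0, i.e. changes one component's Grundy value g to g ⊕ X where X is the current total.
Heap A: need g' = 1⊕2 = 3. Options: 10−1→G=0, 10−2→G=2, 10−4→G=0, 10−8→G=2. Hits: 0.
Heap B: need g' = 2⊕2 = 0. Options: 10−1→G=3, 10−3→G=1, 10−8→G=0. Hits: 1.
Heap C: need g' = 1⊕2 = 3. Options: 23−1→G=0, 23−3→G=0, 23−5→G=0. Hits: 0.

1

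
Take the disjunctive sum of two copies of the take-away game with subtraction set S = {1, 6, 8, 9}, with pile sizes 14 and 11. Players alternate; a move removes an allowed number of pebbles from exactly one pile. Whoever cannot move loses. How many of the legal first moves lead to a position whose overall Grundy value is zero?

3

All piles use S = {1, 6, 8, 9}:
G(0) = 0
G(1) = mex{0} = 1
G(2) = mex{1} = 0
G(3) = mex{0} = 1
G(4) = mex{1} = 0
G(5) = mex{0} = 1
G(6) = mex{1,0} = 2
G(7) = mex{2,1} = 0
G(8) = mex{0,0,0} = 1
G(9) = mex{1,1,1,0} = 2
G(10) = mex{2,0,0,1} = 3
G(11) = mex{3,1,1,0} = 2
G(12) = mex{2,2,0,1} = 3
G(13) = mex{3,0,1,0} = 2
G(14) = mex{2,1,2,1} = 0
Pile A: G(14) = 0.
Pile B: G(11) = 2.
Combined Grundy value = 0 ⊕ 2 = 2.
A winning move leaves total XOR = 0, i.e. changes one component's Grundy value g to g ⊕ X where X is the current total.
Pile A: need g' = 0⊕2 = 2. Options: 14−1→G=2, 14−6→G=1, 14−8→G=2, 14−9→G=1. Hits: 2.
Pile B: need g' = 2⊕2 = 0. Options: 11−1→G=3, 11−6→G=1, 11−8→G=1, 11−9→G=0. Hits: 1.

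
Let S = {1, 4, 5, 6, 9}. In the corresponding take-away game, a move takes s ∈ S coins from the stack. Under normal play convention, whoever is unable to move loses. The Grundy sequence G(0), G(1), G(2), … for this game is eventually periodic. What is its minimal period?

10

G(0) = 0
G(1) = mex{0} = 1
G(2) = mex{1} = 0
G(3) = mex{0} = 1
G(4) = mex{1,0} = 2
G(5) = mex{2,1,0} = 3
G(6) = mex{3,0,1,0} = 2
G(7) = mex{2,1,0,1} = 3
G(8) = mex{3,2,1,0} = 4
G(9) = mex{4,3,2,1,0} = 5
G(10) = mex{5,2,3,2,1} = 0
G(11) = mex{0,3,2,3,0} = 1
G(12) = mex{1,4,3,2,1} = 0
G(13) = mex{0,5,4,3,2} = 1
G(14) = mex{1,0,5,4,3} = 2
G(15) = mex{2,1,0,5,2} = 3
G(16) = mex{3,0,1,0,3} = 2
G(17) = mex{2,1,0,1,4} = 3
G(18) = mex{3,2,1,0,5} = 4
G(19) = mex{4,3,2,1,0} = 5
G(20) = mex{5,2,3,2,1} = 0
G(21) = mex{0,3,2,3,0} = 1
G(n+10) = G(n) holds for n = 0,…,8 (a full window of length max(S) = 9), so the sequence is purely periodic with period 10.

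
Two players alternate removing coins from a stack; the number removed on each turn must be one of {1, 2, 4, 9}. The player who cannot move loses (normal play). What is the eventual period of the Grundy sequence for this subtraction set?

G(0) = 0
G(1) = mex{0} = 1
G(2) = mex{1,0} = 2
G(3) = mex{2,1} = 0
G(4) = mex{0,2,0} = 1
G(5) = mex{1,0,1} = 2
G(6) = mex{2,1,2} = 0
G(7) = mex{0,2,0} = 1
G(8) = mex{1,0,1} = 2
G(9) = mex{2,1,2,0} = 3
G(10) = mex{3,2,0,1} = 4
G(11) = mex{4,3,1,2} = 0
G(12) = mex{0,4,2,0} = 1
G(13) = mex{1,0,3,1} = 2
G(14) = mex{2,1,4,2} = 0
G(15) = mex{0,2,0,0} = 1
G(16) = mex{1,0,1,1} = 2
G(17) = mex{2,1,2,2} = 0
G(18) = mex{0,2,0,3} = 1
G(19) = mex{1,0,1,4} = 2
G(20) = mex{2,1,2,0} = 3
G(21) = mex{3,2,0,1} = 4
G(22) = mex{4,3,1,2} = 0
G(23) = mex{0,4,2,0} = 1
G(n+11) = G(n) holds for n = 0,…,8 (a full window of length max(S) = 9), so the sequence is purely periodic with period 11.

11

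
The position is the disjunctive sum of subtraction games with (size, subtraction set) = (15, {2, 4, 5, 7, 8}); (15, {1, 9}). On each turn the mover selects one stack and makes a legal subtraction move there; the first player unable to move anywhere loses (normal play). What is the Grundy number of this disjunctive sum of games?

3

Stack A, S = {2, 4, 5, 7, 8}:
G(0) = 0
G(1) = mex{} = 0
G(2) = mex{0} = 1
G(3) = mex{0} = 1
G(4) = mex{1,0} = 2
G(5) = mex{1,0,0} = 2
G(6) = mex{2,1,0} = 3
G(7) = mex{2,1,1,0} = 3
G(8) = mex{3,2,1,0,0} = 4
G(9) = mex{3,2,2,1,0} = 4
G(10) = mex{4,3,2,1,1} = 0
G(11) = mex{4,3,3,2,1} = 0
G(12) = mex{0,4,3,2,2} = 1
G(13) = mex{0,4,4,3,2} = 1
G(14) = mex{1,0,4,3,3} = 2
G(15) = mex{1,0,0,4,3} = 2
G_A(15) = 2.
Stack B, S = {1, 9}:
n :  0  1  2  3  4  5  6  7  8  9 10 11 12 13 14 15
G :  0  1  0  1  0  1  0  1  0  1  0  1  0  1  0  1
G_B(15) = 1.
Combined Grundy value = 2 ⊕ 1 = 3.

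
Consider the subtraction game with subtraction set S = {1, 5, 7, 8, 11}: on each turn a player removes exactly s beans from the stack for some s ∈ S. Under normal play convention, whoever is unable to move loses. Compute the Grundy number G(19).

n :  0  1  2  3  4  5  6  7  8  9 10 11 12 13 14 15 16 17 18 19
G :  0  1  0  1  0  1  0  1  2  3  2  3  2  3  2  3  0  1  0  1

1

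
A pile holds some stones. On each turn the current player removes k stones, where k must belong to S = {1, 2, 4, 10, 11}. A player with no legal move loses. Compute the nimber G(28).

n :  0  1  2  3  4  5  6  7  8  9 10 11 12 13 14 15 16 17 18 19 20 21 22 23 24 25 26 27 28
G :  0  1  2  0  1  2  0  1  2  0  1  2  0  1  2  0  1  2  0  1  2  0  1  2  0  1  2  0  1

1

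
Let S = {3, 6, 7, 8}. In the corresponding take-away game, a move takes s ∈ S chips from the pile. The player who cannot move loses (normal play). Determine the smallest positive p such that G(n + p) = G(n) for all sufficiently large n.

G(0) = 0
G(1) = mex{} = 0
G(2) = mex{} = 0
G(3) = mex{0} = 1
G(4) = mex{0} = 1
G(5) = mex{0} = 1
G(6) = mex{1,0} = 2
G(7) = mex{1,0,0} = 2
G(8) = mex{1,0,0,0} = 2
G(9) = mex{2,1,0,0} = 3
G(10) = mex{2,1,1,0} = 3
G(11) = mex{2,1,1,1} = 0
G(12) = mex{3,2,1,1} = 0
G(13) = mex{3,2,2,1} = 0
G(14) = mex{0,2,2,2} = 1
G(15) = mex{0,3,2,2} = 1
G(16) = mex{0,3,3,2} = 1
G(17) = mex{1,0,3,3} = 2
G(18) = mex{1,0,0,3} = 2
G(19) = mex{1,0,0,0} = 2
G(20) = mex{2,1,0,0} = 3
G(21) = mex{2,1,1,0} = 3
G(22) = mex{2,1,1,1} = 0
G(23) = mex{3,2,1,1} = 0
G(n+11) = G(n) holds for n = 0,…,7 (a full window of length max(S) = 8), so the sequence is purely periodic with period 11.

11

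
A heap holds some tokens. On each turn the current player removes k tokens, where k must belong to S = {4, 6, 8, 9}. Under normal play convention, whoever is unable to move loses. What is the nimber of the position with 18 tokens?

1

n :  0  1  2  3  4  5  6  7  8  9 10 11 12 13 14 15 16 17 18
G :  0  0  0  0  1  1  1  1  2  2  2  2  3  0  0  0  0  1  1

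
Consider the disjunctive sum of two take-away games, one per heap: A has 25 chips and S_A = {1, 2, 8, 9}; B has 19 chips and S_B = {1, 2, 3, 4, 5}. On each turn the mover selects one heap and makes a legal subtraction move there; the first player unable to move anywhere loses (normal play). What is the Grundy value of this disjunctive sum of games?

3

Heap A, S = {1, 2, 8, 9}:
n :  0  1  2  3  4  5  6  7  8  9 10 11 12 13 14 15 16 17 18 19 20 21 22 23 24 25
G :  0  1  2  0  1  2  0  1  2  3  0  1  2  0  1  2  0  1  2  3  0  1  2  0  1  2
G_A(25) = 2.
Heap B, S = {1, 2, 3, 4, 5}:
n :  0  1  2  3  4  5  6  7  8  9 10 11 12 13 14 15 16 17 18 19
G :  0  1  2  3  4  5  0  1  2  3  4  5  0  1  2  3  4  5  0  1
G_B(19) = 1.
Combined Grundy value = 2 ⊕ 1 = 3.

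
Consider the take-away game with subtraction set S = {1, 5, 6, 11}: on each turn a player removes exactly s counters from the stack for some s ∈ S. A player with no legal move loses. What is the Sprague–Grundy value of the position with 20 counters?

G(0) = 0
G(1) = mex{0} = 1
G(2) = mex{1} = 0
G(3) = mex{0} = 1
G(4) = mex{1} = 0
G(5) = mex{0,0} = 1
G(6) = mex{1,1,0} = 2
G(7) = mex{2,0,1} = 3
G(8) = mex{3,1,0} = 2
G(9) = mex{2,0,1} = 3
G(10) = mex{3,1,0} = 2
G(11) = mex{2,2,1,0} = 3
G(12) = mex{3,3,2,1} = 0
G(13) = mex{0,2,3,0} = 1
G(14) = mex{1,3,2,1} = 0
G(15) = mex{0,2,3,0} = 1
G(16) = mex{1,3,2,1} = 0
G(17) = mex{0,0,3,2} = 1
G(18) = mex{1,1,0,3} = 2
G(19) = mex{2,0,1,2} = 3
G(20) = mex{3,1,0,3} = 2

2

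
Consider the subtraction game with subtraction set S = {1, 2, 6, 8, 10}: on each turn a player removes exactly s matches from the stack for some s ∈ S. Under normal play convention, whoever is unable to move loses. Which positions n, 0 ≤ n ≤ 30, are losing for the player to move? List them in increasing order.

0, 3, 7, 12, 16, 19, 23, 28

n :  0  1  2  3  4  5  6  7  8  9 10 11 12 13 14 15 16 17 18 19 20 21 22 23 24 25 26 27 28 29 30
G :  0  1  2  0  1  2  3  0  1  2  3  4  0  1  2  3  0  1  2  0  1  2  3  0  1  2  3  4  0  1  2
P-positions are exactly the n with G(n) = 0.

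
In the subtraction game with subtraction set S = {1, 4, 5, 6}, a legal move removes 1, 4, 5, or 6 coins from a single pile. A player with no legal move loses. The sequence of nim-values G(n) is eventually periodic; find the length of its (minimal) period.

9

G(0) = 0
G(1) = mex{0} = 1
G(2) = mex{1} = 0
G(3) = mex{0} = 1
G(4) = mex{1,0} = 2
G(5) = mex{2,1,0} = 3
G(6) = mex{3,0,1,0} = 2
G(7) = mex{2,1,0,1} = 3
G(8) = mex{3,2,1,0} = 4
G(9) = mex{4,3,2,1} = 0
G(10) = mex{0,2,3,2} = 1
G(11) = mex{1,3,2,3} = 0
G(12) = mex{0,4,3,2} = 1
G(13) = mex{1,0,4,3} = 2
G(14) = mex{2,1,0,4} = 3
G(15) = mex{3,0,1,0} = 2
G(16) = mex{2,1,0,1} = 3
G(17) = mex{3,2,1,0} = 4
G(18) = mex{4,3,2,1} = 0
G(19) = mex{0,2,3,2} = 1
G(n+9) = G(n) holds for n = 0,…,5 (a full window of length max(S) = 6), so the sequence is purely periodic with period 9.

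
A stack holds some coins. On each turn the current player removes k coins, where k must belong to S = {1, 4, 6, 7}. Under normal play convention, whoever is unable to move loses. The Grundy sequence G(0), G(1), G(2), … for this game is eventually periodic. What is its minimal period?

n :  0  1  2  3  4  5  6  7  8  9 10 11 12 13 14 15 16 17 18 19 20 21 22 23 24 25 26 27
G :  0  1  0  1  2  0  1  2  3  2  0  1  2  0  1  0  1  2  0  1  2  3  2  0  1  2  0  1
G(n+13) = G(n) holds for n = 0,…,6 (a full window of length max(S) = 7), so the sequence is purely periodic with period 13.

13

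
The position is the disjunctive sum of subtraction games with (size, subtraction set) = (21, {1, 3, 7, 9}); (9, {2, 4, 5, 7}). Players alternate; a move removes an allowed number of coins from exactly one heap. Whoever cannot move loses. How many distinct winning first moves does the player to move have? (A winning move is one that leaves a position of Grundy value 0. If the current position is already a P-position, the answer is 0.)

Heap A, S = {1, 3, 7, 9}:
G(0) = 0
G(1) = mex{0} = 1
G(2) = mex{1} = 0
G(3) = mex{0,0} = 1
G(4) = mex{1,1} = 0
G(5) = mex{0,0} = 1
G(6) = mex{1,1} = 0
G(7) = mex{0,0,0} = 1
G(8) = mex{1,1,1} = 0
G(9) = mex{0,0,0,0} = 1
G(10) = mex{1,1,1,1} = 0
G(11) = mex{0,0,0,0} = 1
G(12) = mex{1,1,1,1} = 0
G(13) = mex{0,0,0,0} = 1
G(14) = mex{1,1,1,1} = 0
G(15) = mex{0,0,0,0} = 1
G(16) = mex{1,1,1,1} = 0
G(17) = mex{0,0,0,0} = 1
G(18) = mex{1,1,1,1} = 0
G(19) = mex{0,0,0,0} = 1
G(20) = mex{1,1,1,1} = 0
G(21) = mex{0,0,0,0} = 1
G_A(21) = 1.
Heap B, S = {2, 4, 5, 7}:
n : 0 1 2 3 4 5 6 7 8 9
G : 0 0 1 1 2 2 3 3 4 0
G_B(9) = 0.
Combined Grundy value = 1 ⊕ 0 = 1.
A winning move leaves total XOR = 0, i.e. changes one component's Grundy value g to g ⊕ X where X is the current total.
Heap A: need g' = 1⊕1 = 0. Options: 21−1→G=0, 21−3→G=0, 21−7→G=0, 21−9→G=0. Hits: 4.
Heap B: need g' = 0⊕1 = 1. Options: 9−2→G=3, 9−4→G=2, 9−5→G=2, 9−7→G=1. Hits: 1.

5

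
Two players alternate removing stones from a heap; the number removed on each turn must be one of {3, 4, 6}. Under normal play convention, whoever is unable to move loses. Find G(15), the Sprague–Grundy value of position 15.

2

G(0) = 0
G(1) = mex{} = 0
G(2) = mex{} = 0
G(3) = mex{0} = 1
G(4) = mex{0,0} = 1
G(5) = mex{0,0} = 1
G(6) = mex{1,0,0} = 2
G(7) = mex{1,1,0} = 2
G(8) = mex{1,1,0} = 2
G(9) = mex{2,1,1} = 0
G(10) = mex{2,2,1} = 0
G(11) = mex{2,2,1} = 0
G(12) = mex{0,2,2} = 1
G(13) = mex{0,0,2} = 1
G(14) = mex{0,0,2} = 1
G(15) = mex{1,0,0} = 2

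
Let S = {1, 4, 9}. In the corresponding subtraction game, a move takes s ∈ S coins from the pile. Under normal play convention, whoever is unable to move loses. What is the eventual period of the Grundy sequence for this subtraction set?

5

G(0) = 0
G(1) = mex{0} = 1
G(2) = mex{1} = 0
G(3) = mex{0} = 1
G(4) = mex{1,0} = 2
G(5) = mex{2,1} = 0
G(6) = mex{0,0} = 1
G(7) = mex{1,1} = 0
G(8) = mex{0,2} = 1
G(9) = mex{1,0,0} = 2
G(10) = mex{2,1,1} = 0
G(11) = mex{0,0,0} = 1
G(12) = mex{1,1,1} = 0
G(13) = mex{0,2,2} = 1
G(14) = mex{1,0,0} = 2
G(15) = mex{2,1,1} = 0
G(n+5) = G(n) holds for n = 0,…,8 (a full window of length max(S) = 9), so the sequence is purely periodic with period 5.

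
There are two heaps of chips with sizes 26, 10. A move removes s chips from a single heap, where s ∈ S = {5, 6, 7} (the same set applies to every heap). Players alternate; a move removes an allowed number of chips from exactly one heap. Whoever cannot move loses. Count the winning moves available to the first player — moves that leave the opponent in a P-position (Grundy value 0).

2

All heaps use S = {5, 6, 7}:
n :  0  1  2  3  4  5  6  7  8  9 10 11 12 13 14 15 16 17 18 19 20 21 22 23 24 25 26
G :  0  0  0  0  0  1  1  1  1  1  2  2  0  0  0  0  0  1  1  1  1  1  2  2  0  0  0
Heap A: G(26) = 0.
Heap B: G(10) = 2.
Combined Grundy value = 0 ⊕ 2 = 2.
A winning move leaves total XOR = 0, i.e. changes one component's Grundy value g to g ⊕ X where X is the current total.
Heap A: need g' = 0⊕2 = 2. Options: 26−5→G=1, 26−6→G=1, 26−7→G=1. Hits: 0.
Heap B: need g' = 2⊕2 = 0. Options: 10−5→G=1, 10−6→G=0, 10−7→G=0. Hits: 2.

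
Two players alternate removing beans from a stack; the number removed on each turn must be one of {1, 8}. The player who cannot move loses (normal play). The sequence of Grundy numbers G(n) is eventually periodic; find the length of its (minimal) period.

9

G(0) = 0
G(1) = mex{0} = 1
G(2) = mex{1} = 0
G(3) = mex{0} = 1
G(4) = mex{1} = 0
G(5) = mex{0} = 1
G(6) = mex{1} = 0
G(7) = mex{0} = 1
G(8) = mex{1,0} = 2
G(9) = mex{2,1} = 0
G(10) = mex{0,0} = 1
G(11) = mex{1,1} = 0
G(12) = mex{0,0} = 1
G(13) = mex{1,1} = 0
G(14) = mex{0,0} = 1
G(15) = mex{1,1} = 0
G(16) = mex{0,2} = 1
G(17) = mex{1,0} = 2
G(18) = mex{2,1} = 0
G(19) = mex{0,0} = 1
G(n+9) = G(n) holds for n = 0,…,7 (a full window of length max(S) = 8), so the sequence is purely periodic with period 9.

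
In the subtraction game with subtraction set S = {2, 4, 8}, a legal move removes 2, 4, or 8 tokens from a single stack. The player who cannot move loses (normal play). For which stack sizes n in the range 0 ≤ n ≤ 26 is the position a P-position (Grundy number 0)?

0, 1, 6, 7, 12, 13, 18, 19, 24, 25

G(0) = 0
G(1) = mex{} = 0
G(2) = mex{0} = 1
G(3) = mex{0} = 1
G(4) = mex{1,0} = 2
G(5) = mex{1,0} = 2
G(6) = mex{2,1} = 0
G(7) = mex{2,1} = 0
G(8) = mex{0,2,0} = 1
G(9) = mex{0,2,0} = 1
G(10) = mex{1,0,1} = 2
G(11) = mex{1,0,1} = 2
G(12) = mex{2,1,2} = 0
G(13) = mex{2,1,2} = 0
G(14) = mex{0,2,0} = 1
G(15) = mex{0,2,0} = 1
G(16) = mex{1,0,1} = 2
G(17) = mex{1,0,1} = 2
G(18) = mex{2,1,2} = 0
G(19) = mex{2,1,2} = 0
G(20) = mex{0,2,0} = 1
G(21) = mex{0,2,0} = 1
G(22) = mex{1,0,1} = 2
G(23) = mex{1,0,1} = 2
G(24) = mex{2,1,2} = 0
G(25) = mex{2,1,2} = 0
G(26) = mex{0,2,0} = 1
P-positions are exactly the n with G(n) = 0.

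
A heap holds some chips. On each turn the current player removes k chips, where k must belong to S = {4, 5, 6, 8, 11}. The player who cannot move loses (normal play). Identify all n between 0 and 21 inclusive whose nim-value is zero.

n :  0  1  2  3  4  5  6  7  8  9 10 11 12 13 14 15 16 17 18 19 20 21
G :  0  0  0  0  1  1  1  1  2  2  2  2  3  3  3  0  0  0  0  1  1  1
P-positions are exactly the n with G(n) = 0.

0, 1, 2, 3, 15, 16, 17, 18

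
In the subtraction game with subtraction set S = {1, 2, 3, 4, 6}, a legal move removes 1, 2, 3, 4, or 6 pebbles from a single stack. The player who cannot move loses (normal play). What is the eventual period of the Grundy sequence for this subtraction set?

5

n :  0  1  2  3  4  5  6  7  8  9 10 11 12 13 14
G :  0  1  2  3  4  0  1  2  3  4  0  1  2  3  4
G(n+5) = G(n) holds for n = 0,…,5 (a full window of length max(S) = 6), so the sequence is purely periodic with period 5.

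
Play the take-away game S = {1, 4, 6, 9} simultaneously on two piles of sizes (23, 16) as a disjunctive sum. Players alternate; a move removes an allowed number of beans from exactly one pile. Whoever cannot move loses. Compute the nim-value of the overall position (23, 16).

0

All piles use S = {1, 4, 6, 9}:
n :  0  1  2  3  4  5  6  7  8  9 10 11 12 13 14 15 16 17 18 19 20 21 22 23
G :  0  1  0  1  2  0  1  0  1  2  0  1  0  1  2  0  1  0  1  2  0  1  0  1
Pile A: G(23) = 1.
Pile B: G(16) = 1.
Combined Grundy value = 1 ⊕ 1 = 0.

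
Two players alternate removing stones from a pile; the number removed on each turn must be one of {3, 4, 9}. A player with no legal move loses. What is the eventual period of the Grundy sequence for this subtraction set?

G(0) = 0
G(1) = mex{} = 0
G(2) = mex{} = 0
G(3) = mex{0} = 1
G(4) = mex{0,0} = 1
G(5) = mex{0,0} = 1
G(6) = mex{1,0} = 2
G(7) = mex{1,1} = 0
G(8) = mex{1,1} = 0
G(9) = mex{2,1,0} = 3
G(10) = mex{0,2,0} = 1
G(11) = mex{0,0,0} = 1
G(12) = mex{3,0,1} = 2
G(13) = mex{1,3,1} = 0
G(14) = mex{1,1,1} = 0
G(15) = mex{2,1,2} = 0
G(16) = mex{0,2,0} = 1
G(17) = mex{0,0,0} = 1
G(18) = mex{0,0,3} = 1
G(19) = mex{1,0,1} = 2
G(20) = mex{1,1,1} = 0
G(21) = mex{1,1,2} = 0
G(22) = mex{2,1,0} = 3
G(23) = mex{0,2,0} = 1
G(24) = mex{0,0,0} = 1
G(25) = mex{3,0,1} = 2
G(26) = mex{1,3,1} = 0
G(27) = mex{1,1,1} = 0
G(n+13) = G(n) holds for n = 0,…,8 (a full window of length max(S) = 9), so the sequence is purely periodic with period 13.

13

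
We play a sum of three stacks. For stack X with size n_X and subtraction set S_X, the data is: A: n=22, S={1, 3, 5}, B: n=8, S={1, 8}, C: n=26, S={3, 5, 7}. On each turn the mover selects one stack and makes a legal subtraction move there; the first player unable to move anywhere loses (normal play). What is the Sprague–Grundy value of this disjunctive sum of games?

0

Stack A, S = {1, 3, 5}:
G(0) = 0
G(1) = mex{0} = 1
G(2) = mex{1} = 0
G(3) = mex{0,0} = 1
G(4) = mex{1,1} = 0
G(5) = mex{0,0,0} = 1
G(6) = mex{1,1,1} = 0
G(7) = mex{0,0,0} = 1
G(8) = mex{1,1,1} = 0
G(9) = mex{0,0,0} = 1
G(10) = mex{1,1,1} = 0
G(11) = mex{0,0,0} = 1
G(12) = mex{1,1,1} = 0
G(13) = mex{0,0,0} = 1
G(14) = mex{1,1,1} = 0
G(15) = mex{0,0,0} = 1
G(16) = mex{1,1,1} = 0
G(17) = mex{0,0,0} = 1
G(18) = mex{1,1,1} = 0
G(19) = mex{0,0,0} = 1
G(20) = mex{1,1,1} = 0
G(21) = mex{0,0,0} = 1
G(22) = mex{1,1,1} = 0
G_A(22) = 0.
Stack B, S = {1, 8}:
G(0) = 0
G(1) = mex{0} = 1
G(2) = mex{1} = 0
G(3) = mex{0} = 1
G(4) = mex{1} = 0
G(5) = mex{0} = 1
G(6) = mex{1} = 0
G(7) = mex{0} = 1
G(8) = mex{1,0} = 2
G_B(8) = 2.
Stack C, S = {3, 5, 7}:
G(0) = 0
G(1) = mex{} = 0
G(2) = mex{} = 0
G(3) = mex{0} = 1
G(4) = mex{0} = 1
G(5) = mex{0,0} = 1
G(6) = mex{1,0} = 2
G(7) = mex{1,0,0} = 2
G(8) = mex{1,1,0} = 2
G(9) = mex{2,1,0} = 3
G(10) = mex{2,1,1} = 0
G(11) = mex{2,2,1} = 0
G(12) = mex{3,2,1} = 0
G(13) = mex{0,2,2} = 1
G(14) = mex{0,3,2} = 1
G(15) = mex{0,0,2} = 1
G(16) = mex{1,0,3} = 2
G(17) = mex{1,0,0} = 2
G(18) = mex{1,1,0} = 2
G(19) = mex{2,1,0} = 3
G(20) = mex{2,1,1} = 0
G(21) = mex{2,2,1} = 0
G(22) = mex{3,2,1} = 0
G(23) = mex{0,2,2} = 1
G(24) = mex{0,3,2} = 1
G(25) = mex{0,0,2} = 1
G(26) = mex{1,0,3} = 2
G_C(26) = 2.
Combined Grundy value = 0 ⊕ 2 ⊕ 2 = 0.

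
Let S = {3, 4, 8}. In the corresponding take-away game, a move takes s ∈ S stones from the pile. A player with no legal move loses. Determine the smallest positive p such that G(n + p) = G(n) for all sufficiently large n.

12

n :  0  1  2  3  4  5  6  7  8  9 10 11 12 13 14 15 16 17 18 19 20 21 22 23 24 25
G :  0  0  0  1  1  1  2  0  2  3  1  3  0  0  0  1  1  1  2  0  2  3  1  3  0  0
G(n+12) = G(n) holds for n = 0,…,7 (a full window of length max(S) = 8), so the sequence is purely periodic with period 12.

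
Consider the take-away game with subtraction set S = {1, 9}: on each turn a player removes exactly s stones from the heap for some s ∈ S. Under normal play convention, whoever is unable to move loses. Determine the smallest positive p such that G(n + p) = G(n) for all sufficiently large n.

2

G(0) = 0
G(1) = mex{0} = 1
G(2) = mex{1} = 0
G(3) = mex{0} = 1
G(4) = mex{1} = 0
G(5) = mex{0} = 1
G(6) = mex{1} = 0
G(7) = mex{0} = 1
G(8) = mex{1} = 0
G(9) = mex{0,0} = 1
G(10) = mex{1,1} = 0
G(11) = mex{0,0} = 1
G(12) = mex{1,1} = 0
G(13) = mex{0,0} = 1
G(14) = mex{1,1} = 0
G(n+2) = G(n) holds for n = 0,…,8 (a full window of length max(S) = 9), so the sequence is purely periodic with period 2.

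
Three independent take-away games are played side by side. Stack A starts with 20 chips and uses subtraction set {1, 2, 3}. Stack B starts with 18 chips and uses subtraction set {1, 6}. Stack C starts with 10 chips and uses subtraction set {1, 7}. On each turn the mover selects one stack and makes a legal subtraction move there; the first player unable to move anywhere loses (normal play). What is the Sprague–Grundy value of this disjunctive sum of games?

0

Stack A, S = {1, 2, 3}:
G(0) = 0
G(1) = mex{0} = 1
G(2) = mex{1,0} = 2
G(3) = mex{2,1,0} = 3
G(4) = mex{3,2,1} = 0
G(5) = mex{0,3,2} = 1
G(6) = mex{1,0,3} = 2
G(7) = mex{2,1,0} = 3
G(8) = mex{3,2,1} = 0
G(9) = mex{0,3,2} = 1
G(10) = mex{1,0,3} = 2
G(11) = mex{2,1,0} = 3
G(12) = mex{3,2,1} = 0
G(13) = mex{0,3,2} = 1
G(14) = mex{1,0,3} = 2
G(15) = mex{2,1,0} = 3
G(16) = mex{3,2,1} = 0
G(17) = mex{0,3,2} = 1
G(18) = mex{1,0,3} = 2
G(19) = mex{2,1,0} = 3
G(20) = mex{3,2,1} = 0
G_A(20) = 0.
Stack B, S = {1, 6}:
n :  0  1  2  3  4  5  6  7  8  9 10 11 12 13 14 15 16 17 18
G :  0  1  0  1  0  1  2  0  1  0  1  0  1  2  0  1  0  1  0
G_B(18) = 0.
Stack C, S = {1, 7}:
n :  0  1  2  3  4  5  6  7  8  9 10
G :  0  1  0  1  0  1  0  1  0  1  0
G_C(10) = 0.
Combined Grundy value = 0 ⊕ 0 ⊕ 0 = 0.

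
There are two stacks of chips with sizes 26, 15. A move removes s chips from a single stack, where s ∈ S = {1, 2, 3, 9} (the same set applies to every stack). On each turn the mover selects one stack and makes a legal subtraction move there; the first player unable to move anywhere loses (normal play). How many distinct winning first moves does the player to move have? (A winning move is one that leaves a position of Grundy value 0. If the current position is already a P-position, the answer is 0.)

3

All stacks use S = {1, 2, 3, 9}:
G(0) = 0
G(1) = mex{0} = 1
G(2) = mex{1,0} = 2
G(3) = mex{2,1,0} = 3
G(4) = mex{3,2,1} = 0
G(5) = mex{0,3,2} = 1
G(6) = mex{1,0,3} = 2
G(7) = mex{2,1,0} = 3
G(8) = mex{3,2,1} = 0
G(9) = mex{0,3,2,0} = 1
G(10) = mex{1,0,3,1} = 2
G(11) = mex{2,1,0,2} = 3
G(12) = mex{3,2,1,3} = 0
G(13) = mex{0,3,2,0} = 1
G(14) = mex{1,0,3,1} = 2
G(15) = mex{2,1,0,2} = 3
G(16) = mex{3,2,1,3} = 0
G(17) = mex{0,3,2,0} = 1
G(18) = mex{1,0,3,1} = 2
G(19) = mex{2,1,0,2} = 3
G(20) = mex{3,2,1,3} = 0
G(21) = mex{0,3,2,0} = 1
G(22) = mex{1,0,3,1} = 2
G(23) = mex{2,1,0,2} = 3
G(24) = mex{3,2,1,3} = 0
G(25) = mex{0,3,2,0} = 1
G(26) = mex{1,0,3,1} = 2
Stack A: G(26) = 2.
Stack B: G(15) = 3.
Combined Grundy value = 2 ⊕ 3 = 1.
A winning move leaves total XOR = 0, i.e. changes one component's Grundy value g to g ⊕ X where X is the current total.
Stack A: need g' = 2⊕1 = 3. Options: 26−1→G=1, 26−2→G=0, 26−3→G=3, 26−9→G=1. Hits: 1.
Stack B: need g' = 3⊕1 = 2. Options: 15−1→G=2, 15−2→G=1, 15−3→G=0, 15−9→G=2. Hits: 2.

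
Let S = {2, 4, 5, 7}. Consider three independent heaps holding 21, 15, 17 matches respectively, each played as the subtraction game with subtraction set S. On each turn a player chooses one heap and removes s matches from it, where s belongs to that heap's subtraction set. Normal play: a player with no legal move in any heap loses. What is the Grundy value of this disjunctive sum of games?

All heaps use S = {2, 4, 5, 7}:
n :  0  1  2  3  4  5  6  7  8  9 10 11 12 13 14 15 16 17 18 19 20 21
G :  0  0  1  1  2  2  3  3  4  0  0  1  1  2  2  3  3  4  0  0  1  1
Heap A: G(21) = 1.
Heap B: G(15) = 3.
Heap C: G(17) = 4.
Combined Grundy value = 1 ⊕ 3 ⊕ 4 = 6.

6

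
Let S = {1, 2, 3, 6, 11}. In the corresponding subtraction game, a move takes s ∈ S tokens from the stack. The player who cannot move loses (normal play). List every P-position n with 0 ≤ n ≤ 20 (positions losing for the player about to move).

n :  0  1  2  3  4  5  6  7  8  9 10 11 12 13 14 15 16 17 18 19 20
G :  0  1  2  3  0  1  2  3  0  1  2  3  0  1  2  3  0  1  2  3  0
P-positions are exactly the n with G(n) = 0.

0, 4, 8, 12, 16, 20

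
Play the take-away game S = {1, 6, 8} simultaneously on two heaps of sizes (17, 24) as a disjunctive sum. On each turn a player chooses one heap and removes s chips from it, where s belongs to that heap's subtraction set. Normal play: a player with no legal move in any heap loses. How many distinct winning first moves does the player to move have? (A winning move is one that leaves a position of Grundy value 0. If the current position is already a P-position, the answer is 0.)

All heaps use S = {1, 6, 8}:
n :  0  1  2  3  4  5  6  7  8  9 10 11 12 13 14 15 16 17 18 19 20 21 22 23 24
G :  0  1  0  1  0  1  2  0  1  0  1  0  1  2  0  1  0  1  0  1  2  0  1  0  1
Heap A: G(17) = 1.
Heap B: G(24) = 1.
Combined Grundy value = 1 ⊕ 1 = 0.
A winning move leaves total XOR = 0, i.e. changes one component's Grundy value g to g ⊕ X where X is the current total.
Heap A: target g' = 1⊕0 = 1, but every legal move changes the Grundy value (mex property), so 0 moves.
Heap B: target g' = 1⊕0 = 1, but every legal move changes the Grundy value (mex property), so 0 moves.

0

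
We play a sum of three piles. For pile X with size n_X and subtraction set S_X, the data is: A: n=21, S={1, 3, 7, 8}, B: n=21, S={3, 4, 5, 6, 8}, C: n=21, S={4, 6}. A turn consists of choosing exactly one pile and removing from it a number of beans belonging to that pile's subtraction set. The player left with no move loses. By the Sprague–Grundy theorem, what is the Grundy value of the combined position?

3

Pile A, S = {1, 3, 7, 8}:
G(0) = 0
G(1) = mex{0} = 1
G(2) = mex{1} = 0
G(3) = mex{0,0} = 1
G(4) = mex{1,1} = 0
G(5) = mex{0,0} = 1
G(6) = mex{1,1} = 0
G(7) = mex{0,0,0} = 1
G(8) = mex{1,1,1,0} = 2
G(9) = mex{2,0,0,1} = 3
G(10) = mex{3,1,1,0} = 2
G(11) = mex{2,2,0,1} = 3
G(12) = mex{3,3,1,0} = 2
G(13) = mex{2,2,0,1} = 3
G(14) = mex{3,3,1,0} = 2
G(15) = mex{2,2,2,1} = 0
G(16) = mex{0,3,3,2} = 1
G(17) = mex{1,2,2,3} = 0
G(18) = mex{0,0,3,2} = 1
G(19) = mex{1,1,2,3} = 0
G(20) = mex{0,0,3,2} = 1
G(21) = mex{1,1,2,3} = 0
G_A(21) = 0.
Pile B, S = {3, 4, 5, 6, 8}:
G(0) = 0
G(1) = mex{} = 0
G(2) = mex{} = 0
G(3) = mex{0} = 1
G(4) = mex{0,0} = 1
G(5) = mex{0,0,0} = 1
G(6) = mex{1,0,0,0} = 2
G(7) = mex{1,1,0,0} = 2
G(8) = mex{1,1,1,0,0} = 2
G(9) = mex{2,1,1,1,0} = 3
G(10) = mex{2,2,1,1,0} = 3
G(11) = mex{2,2,2,1,1} = 0
G(12) = mex{3,2,2,2,1} = 0
G(13) = mex{3,3,2,2,1} = 0
G(14) = mex{0,3,3,2,2} = 1
G(15) = mex{0,0,3,3,2} = 1
G(16) = mex{0,0,0,3,2} = 1
G(17) = mex{1,0,0,0,3} = 2
G(18) = mex{1,1,0,0,3} = 2
G(19) = mex{1,1,1,0,0} = 2
G(20) = mex{2,1,1,1,0} = 3
G(21) = mex{2,2,1,1,0} = 3
G_B(21) = 3.
Pile C, S = {4, 6}:
G(0) = 0
G(1) = mex{} = 0
G(2) = mex{} = 0
G(3) = mex{} = 0
G(4) = mex{0} = 1
G(5) = mex{0} = 1
G(6) = mex{0,0} = 1
G(7) = mex{0,0} = 1
G(8) = mex{1,0} = 2
G(9) = mex{1,0} = 2
G(10) = mex{1,1} = 0
G(11) = mex{1,1} = 0
G(12) = mex{2,1} = 0
G(13) = mex{2,1} = 0
G(14) = mex{0,2} = 1
G(15) = mex{0,2} = 1
G(16) = mex{0,0} = 1
G(17) = mex{0,0} = 1
G(18) = mex{1,0} = 2
G(19) = mex{1,0} = 2
G(20) = mex{1,1} = 0
G(21) = mex{1,1} = 0
G_C(21) = 0.
Combined Grundy value = 0 ⊕ 3 ⊕ 0 = 3.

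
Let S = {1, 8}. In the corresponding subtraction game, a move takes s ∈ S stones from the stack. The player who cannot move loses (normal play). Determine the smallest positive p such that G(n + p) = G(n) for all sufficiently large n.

G(0) = 0
G(1) = mex{0} = 1
G(2) = mex{1} = 0
G(3) = mex{0} = 1
G(4) = mex{1} = 0
G(5) = mex{0} = 1
G(6) = mex{1} = 0
G(7) = mex{0} = 1
G(8) = mex{1,0} = 2
G(9) = mex{2,1} = 0
G(10) = mex{0,0} = 1
G(11) = mex{1,1} = 0
G(12) = mex{0,0} = 1
G(13) = mex{1,1} = 0
G(14) = mex{0,0} = 1
G(15) = mex{1,1} = 0
G(16) = mex{0,2} = 1
G(17) = mex{1,0} = 2
G(18) = mex{2,1} = 0
G(19) = mex{0,0} = 1
G(n+9) = G(n) holds for n = 0,…,7 (a full window of length max(S) = 8), so the sequence is purely periodic with period 9.

9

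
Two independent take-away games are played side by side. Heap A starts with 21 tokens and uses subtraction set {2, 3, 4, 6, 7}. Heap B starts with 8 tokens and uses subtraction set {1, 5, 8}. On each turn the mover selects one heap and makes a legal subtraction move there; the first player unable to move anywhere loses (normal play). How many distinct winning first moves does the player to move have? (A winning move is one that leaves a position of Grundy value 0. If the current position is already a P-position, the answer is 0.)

3

Heap A, S = {2, 3, 4, 6, 7}:
G(0) = 0
G(1) = mex{} = 0
G(2) = mex{0} = 1
G(3) = mex{0,0} = 1
G(4) = mex{1,0,0} = 2
G(5) = mex{1,1,0} = 2
G(6) = mex{2,1,1,0} = 3
G(7) = mex{2,2,1,0,0} = 3
G(8) = mex{3,2,2,1,0} = 4
G(9) = mex{3,3,2,1,1} = 0
G(10) = mex{4,3,3,2,1} = 0
G(11) = mex{0,4,3,2,2} = 1
G(12) = mex{0,0,4,3,2} = 1
G(13) = mex{1,0,0,3,3} = 2
G(14) = mex{1,1,0,4,3} = 2
G(15) = mex{2,1,1,0,4} = 3
G(16) = mex{2,2,1,0,0} = 3
G(17) = mex{3,2,2,1,0} = 4
G(18) = mex{3,3,2,1,1} = 0
G(19) = mex{4,3,3,2,1} = 0
G(20) = mex{0,4,3,2,2} = 1
G(21) = mex{0,0,4,3,2} = 1
G_A(21) = 1.
Heap B, S = {1, 5, 8}:
G(0) = 0
G(1) = mex{0} = 1
G(2) = mex{1} = 0
G(3) = mex{0} = 1
G(4) = mex{1} = 0
G(5) = mex{0,0} = 1
G(6) = mex{1,1} = 0
G(7) = mex{0,0} = 1
G(8) = mex{1,1,0} = 2
G_B(8) = 2.
Combined Grundy value = 1 ⊕ 2 = 3.
A winning move leaves total XOR = 0, i.e. changes one component's Grundy value g to g ⊕ X where X is the current total.
Heap A: need g' = 1⊕3 = 2. Options: 21−2→G=0, 21−3→G=0, 21−4→G=4, 21−6→G=3, 21−7→G=2. Hits: 1.
Heap B: need g' = 2⊕3 = 1. Options: 8−1→G=1, 8−5→G=1, 8−8→G=0. Hits: 2.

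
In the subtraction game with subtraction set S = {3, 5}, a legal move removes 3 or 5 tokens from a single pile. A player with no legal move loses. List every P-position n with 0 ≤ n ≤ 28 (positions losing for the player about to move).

n :  0  1  2  3  4  5  6  7  8  9 10 11 12 13 14 15 16 17 18 19 20 21 22 23 24 25 26 27 28
G :  0  0  0  1  1  1  2  2  0  0  0  1  1  1  2  2  0  0  0  1  1  1  2  2  0  0  0  1  1
P-positions are exactly the n with G(n) = 0.

0, 1, 2, 8, 9, 10, 16, 17, 18, 24, 25, 26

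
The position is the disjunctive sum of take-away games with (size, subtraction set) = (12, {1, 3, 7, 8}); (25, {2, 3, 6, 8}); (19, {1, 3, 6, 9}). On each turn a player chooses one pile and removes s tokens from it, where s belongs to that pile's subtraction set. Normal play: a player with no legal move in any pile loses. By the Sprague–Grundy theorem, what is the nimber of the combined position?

Pile A, S = {1, 3, 7, 8}:
G(0) = 0
G(1) = mex{0} = 1
G(2) = mex{1} = 0
G(3) = mex{0,0} = 1
G(4) = mex{1,1} = 0
G(5) = mex{0,0} = 1
G(6) = mex{1,1} = 0
G(7) = mex{0,0,0} = 1
G(8) = mex{1,1,1,0} = 2
G(9) = mex{2,0,0,1} = 3
G(10) = mex{3,1,1,0} = 2
G(11) = mex{2,2,0,1} = 3
G(12) = mex{3,3,1,0} = 2
G_A(12) = 2.
Pile B, S = {2, 3, 6, 8}:
G(0) = 0
G(1) = mex{} = 0
G(2) = mex{0} = 1
G(3) = mex{0,0} = 1
G(4) = mex{1,0} = 2
G(5) = mex{1,1} = 0
G(6) = mex{2,1,0} = 3
G(7) = mex{0,2,0} = 1
G(8) = mex{3,0,1,0} = 2
G(9) = mex{1,3,1,0} = 2
G(10) = mex{2,1,2,1} = 0
G(11) = mex{2,2,0,1} = 3
G(12) = mex{0,2,3,2} = 1
G(13) = mex{3,0,1,0} = 2
G(14) = mex{1,3,2,3} = 0
G(15) = mex{2,1,2,1} = 0
G(16) = mex{0,2,0,2} = 1
G(17) = mex{0,0,3,2} = 1
G(18) = mex{1,0,1,0} = 2
G(19) = mex{1,1,2,3} = 0
G(20) = mex{2,1,0,1} = 3
G(21) = mex{0,2,0,2} = 1
G(22) = mex{3,0,1,0} = 2
G(23) = mex{1,3,1,0} = 2
G(24) = mex{2,1,2,1} = 0
G(25) = mex{2,2,0,1} = 3
G_B(25) = 3.
Pile C, S = {1, 3, 6, 9}:
n :  0  1  2  3  4  5  6  7  8  9 10 11 12 13 14 15 16 17 18 19
G :  0  1  0  1  0  1  2  3  2  3  2  3  0  1  0  1  0  1  2  3
G_C(19) = 3.
Combined Grundy value = 2 ⊕ 3 ⊕ 3 = 2.

2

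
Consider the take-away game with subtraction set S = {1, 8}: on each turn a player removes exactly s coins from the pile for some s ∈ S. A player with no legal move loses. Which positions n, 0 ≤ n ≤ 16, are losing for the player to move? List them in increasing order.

0, 2, 4, 6, 9, 11, 13, 15

n :  0  1  2  3  4  5  6  7  8  9 10 11 12 13 14 15 16
G :  0  1  0  1  0  1  0  1  2  0  1  0  1  0  1  0  1
P-positions are exactly the n with G(n) = 0.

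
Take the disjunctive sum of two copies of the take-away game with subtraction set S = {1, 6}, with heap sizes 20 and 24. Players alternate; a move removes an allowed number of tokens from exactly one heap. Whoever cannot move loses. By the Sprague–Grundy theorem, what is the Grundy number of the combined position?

All heaps use S = {1, 6}:
G(0) = 0
G(1) = mex{0} = 1
G(2) = mex{1} = 0
G(3) = mex{0} = 1
G(4) = mex{1} = 0
G(5) = mex{0} = 1
G(6) = mex{1,0} = 2
G(7) = mex{2,1} = 0
G(8) = mex{0,0} = 1
G(9) = mex{1,1} = 0
G(10) = mex{0,0} = 1
G(11) = mex{1,1} = 0
G(12) = mex{0,2} = 1
G(13) = mex{1,0} = 2
G(14) = mex{2,1} = 0
G(15) = mex{0,0} = 1
G(16) = mex{1,1} = 0
G(17) = mex{0,0} = 1
G(18) = mex{1,1} = 0
G(19) = mex{0,2} = 1
G(20) = mex{1,0} = 2
G(21) = mex{2,1} = 0
G(22) = mex{0,0} = 1
G(23) = mex{1,1} = 0
G(24) = mex{0,0} = 1
Heap A: G(20) = 2.
Heap B: G(24) = 1.
Combined Grundy value = 2 ⊕ 1 = 3.

3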